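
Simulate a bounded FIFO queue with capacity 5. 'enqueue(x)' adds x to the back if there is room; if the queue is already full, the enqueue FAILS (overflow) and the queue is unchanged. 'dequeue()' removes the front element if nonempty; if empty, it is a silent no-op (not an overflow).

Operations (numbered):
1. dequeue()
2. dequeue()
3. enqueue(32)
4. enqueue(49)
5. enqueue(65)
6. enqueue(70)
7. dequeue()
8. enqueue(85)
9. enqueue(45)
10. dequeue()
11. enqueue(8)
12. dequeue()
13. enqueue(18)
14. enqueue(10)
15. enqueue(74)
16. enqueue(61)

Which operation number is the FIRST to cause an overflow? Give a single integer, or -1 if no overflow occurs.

Answer: 14

Derivation:
1. dequeue(): empty, no-op, size=0
2. dequeue(): empty, no-op, size=0
3. enqueue(32): size=1
4. enqueue(49): size=2
5. enqueue(65): size=3
6. enqueue(70): size=4
7. dequeue(): size=3
8. enqueue(85): size=4
9. enqueue(45): size=5
10. dequeue(): size=4
11. enqueue(8): size=5
12. dequeue(): size=4
13. enqueue(18): size=5
14. enqueue(10): size=5=cap → OVERFLOW (fail)
15. enqueue(74): size=5=cap → OVERFLOW (fail)
16. enqueue(61): size=5=cap → OVERFLOW (fail)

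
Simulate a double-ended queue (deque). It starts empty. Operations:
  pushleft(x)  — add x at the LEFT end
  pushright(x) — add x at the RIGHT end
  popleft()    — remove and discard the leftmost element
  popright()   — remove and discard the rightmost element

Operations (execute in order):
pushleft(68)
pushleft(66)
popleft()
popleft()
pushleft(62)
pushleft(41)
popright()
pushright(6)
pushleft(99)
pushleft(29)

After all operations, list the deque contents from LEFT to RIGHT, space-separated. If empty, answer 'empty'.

Answer: 29 99 41 6

Derivation:
pushleft(68): [68]
pushleft(66): [66, 68]
popleft(): [68]
popleft(): []
pushleft(62): [62]
pushleft(41): [41, 62]
popright(): [41]
pushright(6): [41, 6]
pushleft(99): [99, 41, 6]
pushleft(29): [29, 99, 41, 6]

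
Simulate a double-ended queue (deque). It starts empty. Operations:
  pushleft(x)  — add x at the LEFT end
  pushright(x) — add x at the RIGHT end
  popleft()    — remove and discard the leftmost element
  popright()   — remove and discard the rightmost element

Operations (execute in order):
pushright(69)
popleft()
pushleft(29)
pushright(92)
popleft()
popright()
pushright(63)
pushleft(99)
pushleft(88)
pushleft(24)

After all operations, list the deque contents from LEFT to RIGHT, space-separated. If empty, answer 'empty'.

pushright(69): [69]
popleft(): []
pushleft(29): [29]
pushright(92): [29, 92]
popleft(): [92]
popright(): []
pushright(63): [63]
pushleft(99): [99, 63]
pushleft(88): [88, 99, 63]
pushleft(24): [24, 88, 99, 63]

Answer: 24 88 99 63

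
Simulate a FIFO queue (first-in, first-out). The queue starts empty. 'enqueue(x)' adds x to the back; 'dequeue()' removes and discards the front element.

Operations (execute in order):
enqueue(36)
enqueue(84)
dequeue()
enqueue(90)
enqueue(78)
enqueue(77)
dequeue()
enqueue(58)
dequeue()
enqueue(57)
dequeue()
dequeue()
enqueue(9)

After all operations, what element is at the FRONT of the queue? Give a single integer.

enqueue(36): queue = [36]
enqueue(84): queue = [36, 84]
dequeue(): queue = [84]
enqueue(90): queue = [84, 90]
enqueue(78): queue = [84, 90, 78]
enqueue(77): queue = [84, 90, 78, 77]
dequeue(): queue = [90, 78, 77]
enqueue(58): queue = [90, 78, 77, 58]
dequeue(): queue = [78, 77, 58]
enqueue(57): queue = [78, 77, 58, 57]
dequeue(): queue = [77, 58, 57]
dequeue(): queue = [58, 57]
enqueue(9): queue = [58, 57, 9]

Answer: 58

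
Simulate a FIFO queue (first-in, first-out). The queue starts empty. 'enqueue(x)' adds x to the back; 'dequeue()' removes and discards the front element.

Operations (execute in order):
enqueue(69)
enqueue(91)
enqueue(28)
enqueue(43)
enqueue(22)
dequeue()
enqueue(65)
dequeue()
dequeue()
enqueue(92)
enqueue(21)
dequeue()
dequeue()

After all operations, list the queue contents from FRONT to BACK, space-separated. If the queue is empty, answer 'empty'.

Answer: 65 92 21

Derivation:
enqueue(69): [69]
enqueue(91): [69, 91]
enqueue(28): [69, 91, 28]
enqueue(43): [69, 91, 28, 43]
enqueue(22): [69, 91, 28, 43, 22]
dequeue(): [91, 28, 43, 22]
enqueue(65): [91, 28, 43, 22, 65]
dequeue(): [28, 43, 22, 65]
dequeue(): [43, 22, 65]
enqueue(92): [43, 22, 65, 92]
enqueue(21): [43, 22, 65, 92, 21]
dequeue(): [22, 65, 92, 21]
dequeue(): [65, 92, 21]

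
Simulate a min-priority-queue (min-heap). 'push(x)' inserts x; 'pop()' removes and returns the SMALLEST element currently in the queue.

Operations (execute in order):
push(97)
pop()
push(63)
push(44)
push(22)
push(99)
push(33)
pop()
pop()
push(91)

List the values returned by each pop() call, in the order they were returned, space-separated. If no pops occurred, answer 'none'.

Answer: 97 22 33

Derivation:
push(97): heap contents = [97]
pop() → 97: heap contents = []
push(63): heap contents = [63]
push(44): heap contents = [44, 63]
push(22): heap contents = [22, 44, 63]
push(99): heap contents = [22, 44, 63, 99]
push(33): heap contents = [22, 33, 44, 63, 99]
pop() → 22: heap contents = [33, 44, 63, 99]
pop() → 33: heap contents = [44, 63, 99]
push(91): heap contents = [44, 63, 91, 99]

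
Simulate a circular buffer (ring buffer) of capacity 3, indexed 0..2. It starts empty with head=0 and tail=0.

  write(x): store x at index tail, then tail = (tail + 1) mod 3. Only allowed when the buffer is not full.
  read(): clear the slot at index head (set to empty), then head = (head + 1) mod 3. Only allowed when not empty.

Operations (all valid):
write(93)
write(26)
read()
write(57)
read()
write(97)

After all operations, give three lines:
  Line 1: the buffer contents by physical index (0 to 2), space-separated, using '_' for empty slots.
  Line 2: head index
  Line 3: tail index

write(93): buf=[93 _ _], head=0, tail=1, size=1
write(26): buf=[93 26 _], head=0, tail=2, size=2
read(): buf=[_ 26 _], head=1, tail=2, size=1
write(57): buf=[_ 26 57], head=1, tail=0, size=2
read(): buf=[_ _ 57], head=2, tail=0, size=1
write(97): buf=[97 _ 57], head=2, tail=1, size=2

Answer: 97 _ 57
2
1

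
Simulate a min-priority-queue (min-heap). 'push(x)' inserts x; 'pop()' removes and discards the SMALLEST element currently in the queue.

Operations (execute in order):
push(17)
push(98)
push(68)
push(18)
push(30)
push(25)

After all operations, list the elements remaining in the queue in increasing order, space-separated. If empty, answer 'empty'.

push(17): heap contents = [17]
push(98): heap contents = [17, 98]
push(68): heap contents = [17, 68, 98]
push(18): heap contents = [17, 18, 68, 98]
push(30): heap contents = [17, 18, 30, 68, 98]
push(25): heap contents = [17, 18, 25, 30, 68, 98]

Answer: 17 18 25 30 68 98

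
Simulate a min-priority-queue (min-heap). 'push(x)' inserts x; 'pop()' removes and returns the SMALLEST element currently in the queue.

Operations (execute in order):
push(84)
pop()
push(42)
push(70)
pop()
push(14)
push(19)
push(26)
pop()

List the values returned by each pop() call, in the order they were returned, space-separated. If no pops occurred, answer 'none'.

push(84): heap contents = [84]
pop() → 84: heap contents = []
push(42): heap contents = [42]
push(70): heap contents = [42, 70]
pop() → 42: heap contents = [70]
push(14): heap contents = [14, 70]
push(19): heap contents = [14, 19, 70]
push(26): heap contents = [14, 19, 26, 70]
pop() → 14: heap contents = [19, 26, 70]

Answer: 84 42 14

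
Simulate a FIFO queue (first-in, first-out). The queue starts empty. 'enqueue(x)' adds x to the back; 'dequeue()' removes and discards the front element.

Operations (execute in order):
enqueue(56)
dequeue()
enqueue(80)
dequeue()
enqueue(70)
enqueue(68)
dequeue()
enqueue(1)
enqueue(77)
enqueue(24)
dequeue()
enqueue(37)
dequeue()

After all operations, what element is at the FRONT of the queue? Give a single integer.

Answer: 77

Derivation:
enqueue(56): queue = [56]
dequeue(): queue = []
enqueue(80): queue = [80]
dequeue(): queue = []
enqueue(70): queue = [70]
enqueue(68): queue = [70, 68]
dequeue(): queue = [68]
enqueue(1): queue = [68, 1]
enqueue(77): queue = [68, 1, 77]
enqueue(24): queue = [68, 1, 77, 24]
dequeue(): queue = [1, 77, 24]
enqueue(37): queue = [1, 77, 24, 37]
dequeue(): queue = [77, 24, 37]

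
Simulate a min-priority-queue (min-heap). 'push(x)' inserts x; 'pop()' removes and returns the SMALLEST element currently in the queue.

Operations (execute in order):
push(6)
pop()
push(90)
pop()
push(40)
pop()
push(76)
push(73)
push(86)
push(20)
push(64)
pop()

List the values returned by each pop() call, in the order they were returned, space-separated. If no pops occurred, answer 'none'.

Answer: 6 90 40 20

Derivation:
push(6): heap contents = [6]
pop() → 6: heap contents = []
push(90): heap contents = [90]
pop() → 90: heap contents = []
push(40): heap contents = [40]
pop() → 40: heap contents = []
push(76): heap contents = [76]
push(73): heap contents = [73, 76]
push(86): heap contents = [73, 76, 86]
push(20): heap contents = [20, 73, 76, 86]
push(64): heap contents = [20, 64, 73, 76, 86]
pop() → 20: heap contents = [64, 73, 76, 86]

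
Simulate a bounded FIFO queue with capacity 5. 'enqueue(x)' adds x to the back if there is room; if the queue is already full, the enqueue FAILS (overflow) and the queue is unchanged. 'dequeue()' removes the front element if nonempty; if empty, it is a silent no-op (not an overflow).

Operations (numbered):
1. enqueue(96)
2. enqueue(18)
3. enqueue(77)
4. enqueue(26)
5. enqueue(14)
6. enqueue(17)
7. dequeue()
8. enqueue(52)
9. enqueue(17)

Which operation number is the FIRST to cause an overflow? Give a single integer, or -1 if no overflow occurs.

1. enqueue(96): size=1
2. enqueue(18): size=2
3. enqueue(77): size=3
4. enqueue(26): size=4
5. enqueue(14): size=5
6. enqueue(17): size=5=cap → OVERFLOW (fail)
7. dequeue(): size=4
8. enqueue(52): size=5
9. enqueue(17): size=5=cap → OVERFLOW (fail)

Answer: 6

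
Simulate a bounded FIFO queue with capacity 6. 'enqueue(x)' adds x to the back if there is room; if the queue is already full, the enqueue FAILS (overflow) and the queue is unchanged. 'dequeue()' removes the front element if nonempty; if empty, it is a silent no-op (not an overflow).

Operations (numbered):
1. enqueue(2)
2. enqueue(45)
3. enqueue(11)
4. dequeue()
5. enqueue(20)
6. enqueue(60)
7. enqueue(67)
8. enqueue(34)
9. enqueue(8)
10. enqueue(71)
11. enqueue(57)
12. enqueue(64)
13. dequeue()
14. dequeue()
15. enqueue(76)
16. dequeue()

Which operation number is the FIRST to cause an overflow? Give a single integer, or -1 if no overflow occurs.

Answer: 9

Derivation:
1. enqueue(2): size=1
2. enqueue(45): size=2
3. enqueue(11): size=3
4. dequeue(): size=2
5. enqueue(20): size=3
6. enqueue(60): size=4
7. enqueue(67): size=5
8. enqueue(34): size=6
9. enqueue(8): size=6=cap → OVERFLOW (fail)
10. enqueue(71): size=6=cap → OVERFLOW (fail)
11. enqueue(57): size=6=cap → OVERFLOW (fail)
12. enqueue(64): size=6=cap → OVERFLOW (fail)
13. dequeue(): size=5
14. dequeue(): size=4
15. enqueue(76): size=5
16. dequeue(): size=4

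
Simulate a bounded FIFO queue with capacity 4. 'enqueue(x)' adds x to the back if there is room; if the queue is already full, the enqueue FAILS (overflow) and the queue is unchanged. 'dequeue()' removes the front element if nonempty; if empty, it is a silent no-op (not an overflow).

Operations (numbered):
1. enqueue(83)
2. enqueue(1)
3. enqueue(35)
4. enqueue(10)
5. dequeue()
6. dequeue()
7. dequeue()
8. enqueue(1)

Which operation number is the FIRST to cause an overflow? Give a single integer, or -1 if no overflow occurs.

1. enqueue(83): size=1
2. enqueue(1): size=2
3. enqueue(35): size=3
4. enqueue(10): size=4
5. dequeue(): size=3
6. dequeue(): size=2
7. dequeue(): size=1
8. enqueue(1): size=2

Answer: -1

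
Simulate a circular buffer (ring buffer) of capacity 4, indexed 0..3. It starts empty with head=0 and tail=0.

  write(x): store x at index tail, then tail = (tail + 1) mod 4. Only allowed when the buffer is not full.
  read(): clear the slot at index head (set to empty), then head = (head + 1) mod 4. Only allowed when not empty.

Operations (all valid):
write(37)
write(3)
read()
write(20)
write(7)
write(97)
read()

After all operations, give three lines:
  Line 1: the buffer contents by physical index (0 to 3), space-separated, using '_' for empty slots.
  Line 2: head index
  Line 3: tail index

write(37): buf=[37 _ _ _], head=0, tail=1, size=1
write(3): buf=[37 3 _ _], head=0, tail=2, size=2
read(): buf=[_ 3 _ _], head=1, tail=2, size=1
write(20): buf=[_ 3 20 _], head=1, tail=3, size=2
write(7): buf=[_ 3 20 7], head=1, tail=0, size=3
write(97): buf=[97 3 20 7], head=1, tail=1, size=4
read(): buf=[97 _ 20 7], head=2, tail=1, size=3

Answer: 97 _ 20 7
2
1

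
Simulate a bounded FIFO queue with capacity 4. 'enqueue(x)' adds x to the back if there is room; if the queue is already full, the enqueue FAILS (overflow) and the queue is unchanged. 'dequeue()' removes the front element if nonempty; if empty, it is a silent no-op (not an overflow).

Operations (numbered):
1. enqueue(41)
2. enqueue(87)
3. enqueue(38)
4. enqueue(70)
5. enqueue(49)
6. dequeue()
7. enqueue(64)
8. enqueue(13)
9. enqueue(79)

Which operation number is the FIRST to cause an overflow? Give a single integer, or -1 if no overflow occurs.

1. enqueue(41): size=1
2. enqueue(87): size=2
3. enqueue(38): size=3
4. enqueue(70): size=4
5. enqueue(49): size=4=cap → OVERFLOW (fail)
6. dequeue(): size=3
7. enqueue(64): size=4
8. enqueue(13): size=4=cap → OVERFLOW (fail)
9. enqueue(79): size=4=cap → OVERFLOW (fail)

Answer: 5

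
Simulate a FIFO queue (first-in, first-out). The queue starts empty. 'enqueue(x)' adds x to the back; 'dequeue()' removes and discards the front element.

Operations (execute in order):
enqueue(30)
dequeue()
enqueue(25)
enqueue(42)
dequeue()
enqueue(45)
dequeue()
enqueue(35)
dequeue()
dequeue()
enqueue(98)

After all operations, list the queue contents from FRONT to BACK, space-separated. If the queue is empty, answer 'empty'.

Answer: 98

Derivation:
enqueue(30): [30]
dequeue(): []
enqueue(25): [25]
enqueue(42): [25, 42]
dequeue(): [42]
enqueue(45): [42, 45]
dequeue(): [45]
enqueue(35): [45, 35]
dequeue(): [35]
dequeue(): []
enqueue(98): [98]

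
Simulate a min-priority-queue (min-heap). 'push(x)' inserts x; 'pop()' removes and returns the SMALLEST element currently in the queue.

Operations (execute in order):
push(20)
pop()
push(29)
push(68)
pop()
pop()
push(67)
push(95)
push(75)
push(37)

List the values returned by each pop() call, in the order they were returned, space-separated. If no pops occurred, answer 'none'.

Answer: 20 29 68

Derivation:
push(20): heap contents = [20]
pop() → 20: heap contents = []
push(29): heap contents = [29]
push(68): heap contents = [29, 68]
pop() → 29: heap contents = [68]
pop() → 68: heap contents = []
push(67): heap contents = [67]
push(95): heap contents = [67, 95]
push(75): heap contents = [67, 75, 95]
push(37): heap contents = [37, 67, 75, 95]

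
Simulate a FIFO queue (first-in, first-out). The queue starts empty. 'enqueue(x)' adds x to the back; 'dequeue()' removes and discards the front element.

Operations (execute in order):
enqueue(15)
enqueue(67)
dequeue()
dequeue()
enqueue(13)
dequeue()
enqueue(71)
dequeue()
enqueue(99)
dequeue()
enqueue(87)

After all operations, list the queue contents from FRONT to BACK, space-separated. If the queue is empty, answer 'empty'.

enqueue(15): [15]
enqueue(67): [15, 67]
dequeue(): [67]
dequeue(): []
enqueue(13): [13]
dequeue(): []
enqueue(71): [71]
dequeue(): []
enqueue(99): [99]
dequeue(): []
enqueue(87): [87]

Answer: 87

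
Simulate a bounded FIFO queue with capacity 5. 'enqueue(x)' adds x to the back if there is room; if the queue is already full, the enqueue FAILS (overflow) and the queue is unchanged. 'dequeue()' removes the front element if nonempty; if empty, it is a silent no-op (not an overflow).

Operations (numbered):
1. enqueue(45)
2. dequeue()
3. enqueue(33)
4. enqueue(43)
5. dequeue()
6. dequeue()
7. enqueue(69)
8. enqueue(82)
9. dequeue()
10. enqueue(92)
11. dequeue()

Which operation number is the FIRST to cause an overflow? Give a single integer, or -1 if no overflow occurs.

1. enqueue(45): size=1
2. dequeue(): size=0
3. enqueue(33): size=1
4. enqueue(43): size=2
5. dequeue(): size=1
6. dequeue(): size=0
7. enqueue(69): size=1
8. enqueue(82): size=2
9. dequeue(): size=1
10. enqueue(92): size=2
11. dequeue(): size=1

Answer: -1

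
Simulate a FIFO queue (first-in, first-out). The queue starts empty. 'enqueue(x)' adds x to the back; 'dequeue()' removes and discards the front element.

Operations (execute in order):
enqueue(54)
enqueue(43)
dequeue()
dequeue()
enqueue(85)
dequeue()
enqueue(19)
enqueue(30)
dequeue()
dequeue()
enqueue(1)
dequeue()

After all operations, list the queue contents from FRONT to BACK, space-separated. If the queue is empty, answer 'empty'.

enqueue(54): [54]
enqueue(43): [54, 43]
dequeue(): [43]
dequeue(): []
enqueue(85): [85]
dequeue(): []
enqueue(19): [19]
enqueue(30): [19, 30]
dequeue(): [30]
dequeue(): []
enqueue(1): [1]
dequeue(): []

Answer: empty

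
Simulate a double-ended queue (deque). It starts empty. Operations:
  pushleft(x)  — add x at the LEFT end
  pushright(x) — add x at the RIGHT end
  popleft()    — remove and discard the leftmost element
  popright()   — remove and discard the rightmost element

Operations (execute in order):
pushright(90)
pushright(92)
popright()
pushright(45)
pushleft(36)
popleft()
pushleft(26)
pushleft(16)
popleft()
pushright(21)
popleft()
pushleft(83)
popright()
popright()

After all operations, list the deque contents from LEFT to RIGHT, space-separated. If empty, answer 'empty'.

Answer: 83 90

Derivation:
pushright(90): [90]
pushright(92): [90, 92]
popright(): [90]
pushright(45): [90, 45]
pushleft(36): [36, 90, 45]
popleft(): [90, 45]
pushleft(26): [26, 90, 45]
pushleft(16): [16, 26, 90, 45]
popleft(): [26, 90, 45]
pushright(21): [26, 90, 45, 21]
popleft(): [90, 45, 21]
pushleft(83): [83, 90, 45, 21]
popright(): [83, 90, 45]
popright(): [83, 90]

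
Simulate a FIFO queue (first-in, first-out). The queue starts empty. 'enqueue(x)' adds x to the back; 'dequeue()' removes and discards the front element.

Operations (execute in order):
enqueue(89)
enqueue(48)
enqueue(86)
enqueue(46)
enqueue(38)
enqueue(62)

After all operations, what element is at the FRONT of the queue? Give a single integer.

enqueue(89): queue = [89]
enqueue(48): queue = [89, 48]
enqueue(86): queue = [89, 48, 86]
enqueue(46): queue = [89, 48, 86, 46]
enqueue(38): queue = [89, 48, 86, 46, 38]
enqueue(62): queue = [89, 48, 86, 46, 38, 62]

Answer: 89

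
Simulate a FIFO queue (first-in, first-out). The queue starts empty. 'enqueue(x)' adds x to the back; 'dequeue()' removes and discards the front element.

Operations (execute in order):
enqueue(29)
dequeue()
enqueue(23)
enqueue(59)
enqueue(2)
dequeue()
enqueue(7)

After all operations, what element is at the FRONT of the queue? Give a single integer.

Answer: 59

Derivation:
enqueue(29): queue = [29]
dequeue(): queue = []
enqueue(23): queue = [23]
enqueue(59): queue = [23, 59]
enqueue(2): queue = [23, 59, 2]
dequeue(): queue = [59, 2]
enqueue(7): queue = [59, 2, 7]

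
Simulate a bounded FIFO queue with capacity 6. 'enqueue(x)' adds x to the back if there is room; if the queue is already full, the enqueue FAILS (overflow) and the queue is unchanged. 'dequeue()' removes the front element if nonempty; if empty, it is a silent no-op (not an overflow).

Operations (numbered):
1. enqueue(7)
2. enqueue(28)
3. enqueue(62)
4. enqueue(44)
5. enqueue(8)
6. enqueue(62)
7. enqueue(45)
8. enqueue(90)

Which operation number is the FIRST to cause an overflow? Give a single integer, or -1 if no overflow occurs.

Answer: 7

Derivation:
1. enqueue(7): size=1
2. enqueue(28): size=2
3. enqueue(62): size=3
4. enqueue(44): size=4
5. enqueue(8): size=5
6. enqueue(62): size=6
7. enqueue(45): size=6=cap → OVERFLOW (fail)
8. enqueue(90): size=6=cap → OVERFLOW (fail)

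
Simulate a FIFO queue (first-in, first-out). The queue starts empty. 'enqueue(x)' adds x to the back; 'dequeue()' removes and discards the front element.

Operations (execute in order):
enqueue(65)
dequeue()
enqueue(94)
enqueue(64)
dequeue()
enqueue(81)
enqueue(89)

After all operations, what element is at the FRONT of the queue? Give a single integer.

Answer: 64

Derivation:
enqueue(65): queue = [65]
dequeue(): queue = []
enqueue(94): queue = [94]
enqueue(64): queue = [94, 64]
dequeue(): queue = [64]
enqueue(81): queue = [64, 81]
enqueue(89): queue = [64, 81, 89]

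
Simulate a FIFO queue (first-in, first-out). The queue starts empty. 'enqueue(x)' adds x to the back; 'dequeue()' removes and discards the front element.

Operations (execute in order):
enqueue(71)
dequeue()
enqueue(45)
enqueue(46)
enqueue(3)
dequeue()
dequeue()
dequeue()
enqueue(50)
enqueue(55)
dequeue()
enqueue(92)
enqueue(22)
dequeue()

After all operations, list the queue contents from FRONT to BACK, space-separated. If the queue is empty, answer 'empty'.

Answer: 92 22

Derivation:
enqueue(71): [71]
dequeue(): []
enqueue(45): [45]
enqueue(46): [45, 46]
enqueue(3): [45, 46, 3]
dequeue(): [46, 3]
dequeue(): [3]
dequeue(): []
enqueue(50): [50]
enqueue(55): [50, 55]
dequeue(): [55]
enqueue(92): [55, 92]
enqueue(22): [55, 92, 22]
dequeue(): [92, 22]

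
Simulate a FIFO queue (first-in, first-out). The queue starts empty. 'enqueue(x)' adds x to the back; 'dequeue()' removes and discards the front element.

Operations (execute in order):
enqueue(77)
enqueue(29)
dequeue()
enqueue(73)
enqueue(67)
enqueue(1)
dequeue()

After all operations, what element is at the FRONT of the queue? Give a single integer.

Answer: 73

Derivation:
enqueue(77): queue = [77]
enqueue(29): queue = [77, 29]
dequeue(): queue = [29]
enqueue(73): queue = [29, 73]
enqueue(67): queue = [29, 73, 67]
enqueue(1): queue = [29, 73, 67, 1]
dequeue(): queue = [73, 67, 1]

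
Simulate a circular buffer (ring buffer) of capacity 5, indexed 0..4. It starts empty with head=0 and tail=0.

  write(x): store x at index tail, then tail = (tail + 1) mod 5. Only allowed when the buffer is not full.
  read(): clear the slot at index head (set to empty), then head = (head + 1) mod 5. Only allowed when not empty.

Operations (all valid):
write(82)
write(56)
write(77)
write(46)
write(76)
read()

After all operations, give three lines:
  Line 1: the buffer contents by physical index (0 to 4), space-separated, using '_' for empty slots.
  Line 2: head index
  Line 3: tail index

Answer: _ 56 77 46 76
1
0

Derivation:
write(82): buf=[82 _ _ _ _], head=0, tail=1, size=1
write(56): buf=[82 56 _ _ _], head=0, tail=2, size=2
write(77): buf=[82 56 77 _ _], head=0, tail=3, size=3
write(46): buf=[82 56 77 46 _], head=0, tail=4, size=4
write(76): buf=[82 56 77 46 76], head=0, tail=0, size=5
read(): buf=[_ 56 77 46 76], head=1, tail=0, size=4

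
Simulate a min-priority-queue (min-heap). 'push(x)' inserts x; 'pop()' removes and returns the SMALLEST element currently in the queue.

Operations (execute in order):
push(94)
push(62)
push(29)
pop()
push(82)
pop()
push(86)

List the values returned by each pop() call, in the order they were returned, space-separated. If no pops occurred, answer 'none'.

push(94): heap contents = [94]
push(62): heap contents = [62, 94]
push(29): heap contents = [29, 62, 94]
pop() → 29: heap contents = [62, 94]
push(82): heap contents = [62, 82, 94]
pop() → 62: heap contents = [82, 94]
push(86): heap contents = [82, 86, 94]

Answer: 29 62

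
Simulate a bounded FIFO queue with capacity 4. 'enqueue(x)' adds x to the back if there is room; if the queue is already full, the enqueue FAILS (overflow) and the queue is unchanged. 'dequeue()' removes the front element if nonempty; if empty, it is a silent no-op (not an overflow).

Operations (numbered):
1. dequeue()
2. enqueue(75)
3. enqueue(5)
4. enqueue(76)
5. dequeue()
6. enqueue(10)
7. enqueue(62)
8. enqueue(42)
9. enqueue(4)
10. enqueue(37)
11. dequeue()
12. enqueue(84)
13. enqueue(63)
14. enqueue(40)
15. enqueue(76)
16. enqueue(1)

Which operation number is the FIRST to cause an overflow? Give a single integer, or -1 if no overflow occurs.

1. dequeue(): empty, no-op, size=0
2. enqueue(75): size=1
3. enqueue(5): size=2
4. enqueue(76): size=3
5. dequeue(): size=2
6. enqueue(10): size=3
7. enqueue(62): size=4
8. enqueue(42): size=4=cap → OVERFLOW (fail)
9. enqueue(4): size=4=cap → OVERFLOW (fail)
10. enqueue(37): size=4=cap → OVERFLOW (fail)
11. dequeue(): size=3
12. enqueue(84): size=4
13. enqueue(63): size=4=cap → OVERFLOW (fail)
14. enqueue(40): size=4=cap → OVERFLOW (fail)
15. enqueue(76): size=4=cap → OVERFLOW (fail)
16. enqueue(1): size=4=cap → OVERFLOW (fail)

Answer: 8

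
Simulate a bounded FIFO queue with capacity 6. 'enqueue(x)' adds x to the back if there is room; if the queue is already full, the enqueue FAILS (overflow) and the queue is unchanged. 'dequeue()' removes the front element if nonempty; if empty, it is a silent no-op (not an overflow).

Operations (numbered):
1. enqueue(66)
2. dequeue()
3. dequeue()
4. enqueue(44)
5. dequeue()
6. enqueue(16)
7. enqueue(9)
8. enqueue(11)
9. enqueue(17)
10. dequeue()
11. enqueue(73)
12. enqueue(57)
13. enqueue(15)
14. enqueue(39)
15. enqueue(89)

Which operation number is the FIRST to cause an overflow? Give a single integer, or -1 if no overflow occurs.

1. enqueue(66): size=1
2. dequeue(): size=0
3. dequeue(): empty, no-op, size=0
4. enqueue(44): size=1
5. dequeue(): size=0
6. enqueue(16): size=1
7. enqueue(9): size=2
8. enqueue(11): size=3
9. enqueue(17): size=4
10. dequeue(): size=3
11. enqueue(73): size=4
12. enqueue(57): size=5
13. enqueue(15): size=6
14. enqueue(39): size=6=cap → OVERFLOW (fail)
15. enqueue(89): size=6=cap → OVERFLOW (fail)

Answer: 14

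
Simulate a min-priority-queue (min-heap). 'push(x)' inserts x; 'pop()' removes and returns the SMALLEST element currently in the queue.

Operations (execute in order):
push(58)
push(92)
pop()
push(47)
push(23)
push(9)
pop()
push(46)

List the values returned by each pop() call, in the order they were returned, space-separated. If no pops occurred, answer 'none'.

push(58): heap contents = [58]
push(92): heap contents = [58, 92]
pop() → 58: heap contents = [92]
push(47): heap contents = [47, 92]
push(23): heap contents = [23, 47, 92]
push(9): heap contents = [9, 23, 47, 92]
pop() → 9: heap contents = [23, 47, 92]
push(46): heap contents = [23, 46, 47, 92]

Answer: 58 9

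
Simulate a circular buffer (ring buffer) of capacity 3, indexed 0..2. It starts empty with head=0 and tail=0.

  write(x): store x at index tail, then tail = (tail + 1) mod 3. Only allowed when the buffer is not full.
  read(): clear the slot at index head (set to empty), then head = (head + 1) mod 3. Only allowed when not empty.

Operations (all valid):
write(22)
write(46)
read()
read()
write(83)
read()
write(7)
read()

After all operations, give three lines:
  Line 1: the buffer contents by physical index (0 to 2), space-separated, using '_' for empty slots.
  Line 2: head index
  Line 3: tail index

write(22): buf=[22 _ _], head=0, tail=1, size=1
write(46): buf=[22 46 _], head=0, tail=2, size=2
read(): buf=[_ 46 _], head=1, tail=2, size=1
read(): buf=[_ _ _], head=2, tail=2, size=0
write(83): buf=[_ _ 83], head=2, tail=0, size=1
read(): buf=[_ _ _], head=0, tail=0, size=0
write(7): buf=[7 _ _], head=0, tail=1, size=1
read(): buf=[_ _ _], head=1, tail=1, size=0

Answer: _ _ _
1
1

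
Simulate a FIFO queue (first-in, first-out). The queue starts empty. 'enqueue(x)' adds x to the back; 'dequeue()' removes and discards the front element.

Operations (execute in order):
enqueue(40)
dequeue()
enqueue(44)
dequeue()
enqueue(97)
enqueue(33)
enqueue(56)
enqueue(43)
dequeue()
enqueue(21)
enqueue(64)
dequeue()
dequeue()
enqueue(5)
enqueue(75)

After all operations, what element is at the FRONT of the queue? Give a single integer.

enqueue(40): queue = [40]
dequeue(): queue = []
enqueue(44): queue = [44]
dequeue(): queue = []
enqueue(97): queue = [97]
enqueue(33): queue = [97, 33]
enqueue(56): queue = [97, 33, 56]
enqueue(43): queue = [97, 33, 56, 43]
dequeue(): queue = [33, 56, 43]
enqueue(21): queue = [33, 56, 43, 21]
enqueue(64): queue = [33, 56, 43, 21, 64]
dequeue(): queue = [56, 43, 21, 64]
dequeue(): queue = [43, 21, 64]
enqueue(5): queue = [43, 21, 64, 5]
enqueue(75): queue = [43, 21, 64, 5, 75]

Answer: 43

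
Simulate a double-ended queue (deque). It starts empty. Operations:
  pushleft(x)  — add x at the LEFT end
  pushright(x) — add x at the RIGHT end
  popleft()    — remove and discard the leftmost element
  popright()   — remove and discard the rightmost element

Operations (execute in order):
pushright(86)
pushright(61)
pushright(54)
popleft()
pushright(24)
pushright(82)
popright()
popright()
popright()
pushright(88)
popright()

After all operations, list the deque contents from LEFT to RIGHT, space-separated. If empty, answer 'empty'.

pushright(86): [86]
pushright(61): [86, 61]
pushright(54): [86, 61, 54]
popleft(): [61, 54]
pushright(24): [61, 54, 24]
pushright(82): [61, 54, 24, 82]
popright(): [61, 54, 24]
popright(): [61, 54]
popright(): [61]
pushright(88): [61, 88]
popright(): [61]

Answer: 61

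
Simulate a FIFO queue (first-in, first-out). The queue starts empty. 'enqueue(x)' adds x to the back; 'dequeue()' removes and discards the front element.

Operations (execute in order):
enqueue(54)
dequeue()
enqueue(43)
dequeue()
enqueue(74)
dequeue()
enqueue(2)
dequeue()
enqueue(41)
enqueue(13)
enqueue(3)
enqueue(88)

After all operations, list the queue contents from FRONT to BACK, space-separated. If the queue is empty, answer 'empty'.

enqueue(54): [54]
dequeue(): []
enqueue(43): [43]
dequeue(): []
enqueue(74): [74]
dequeue(): []
enqueue(2): [2]
dequeue(): []
enqueue(41): [41]
enqueue(13): [41, 13]
enqueue(3): [41, 13, 3]
enqueue(88): [41, 13, 3, 88]

Answer: 41 13 3 88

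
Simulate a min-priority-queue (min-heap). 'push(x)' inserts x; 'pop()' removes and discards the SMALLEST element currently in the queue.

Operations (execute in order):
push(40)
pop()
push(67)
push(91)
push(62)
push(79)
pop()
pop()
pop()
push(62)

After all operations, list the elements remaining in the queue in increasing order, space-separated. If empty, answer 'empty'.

Answer: 62 91

Derivation:
push(40): heap contents = [40]
pop() → 40: heap contents = []
push(67): heap contents = [67]
push(91): heap contents = [67, 91]
push(62): heap contents = [62, 67, 91]
push(79): heap contents = [62, 67, 79, 91]
pop() → 62: heap contents = [67, 79, 91]
pop() → 67: heap contents = [79, 91]
pop() → 79: heap contents = [91]
push(62): heap contents = [62, 91]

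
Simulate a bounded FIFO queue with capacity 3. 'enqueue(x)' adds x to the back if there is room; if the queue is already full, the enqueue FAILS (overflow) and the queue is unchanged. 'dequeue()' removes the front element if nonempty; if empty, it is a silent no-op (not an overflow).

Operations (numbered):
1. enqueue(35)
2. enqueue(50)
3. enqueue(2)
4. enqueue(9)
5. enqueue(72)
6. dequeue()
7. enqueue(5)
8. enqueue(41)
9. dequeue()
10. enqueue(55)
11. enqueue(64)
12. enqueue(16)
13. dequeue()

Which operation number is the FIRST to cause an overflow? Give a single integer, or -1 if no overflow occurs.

Answer: 4

Derivation:
1. enqueue(35): size=1
2. enqueue(50): size=2
3. enqueue(2): size=3
4. enqueue(9): size=3=cap → OVERFLOW (fail)
5. enqueue(72): size=3=cap → OVERFLOW (fail)
6. dequeue(): size=2
7. enqueue(5): size=3
8. enqueue(41): size=3=cap → OVERFLOW (fail)
9. dequeue(): size=2
10. enqueue(55): size=3
11. enqueue(64): size=3=cap → OVERFLOW (fail)
12. enqueue(16): size=3=cap → OVERFLOW (fail)
13. dequeue(): size=2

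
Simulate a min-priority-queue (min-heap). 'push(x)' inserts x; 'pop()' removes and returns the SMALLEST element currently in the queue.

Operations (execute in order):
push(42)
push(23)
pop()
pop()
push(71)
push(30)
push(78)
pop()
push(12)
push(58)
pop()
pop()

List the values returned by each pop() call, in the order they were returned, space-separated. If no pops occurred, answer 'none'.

push(42): heap contents = [42]
push(23): heap contents = [23, 42]
pop() → 23: heap contents = [42]
pop() → 42: heap contents = []
push(71): heap contents = [71]
push(30): heap contents = [30, 71]
push(78): heap contents = [30, 71, 78]
pop() → 30: heap contents = [71, 78]
push(12): heap contents = [12, 71, 78]
push(58): heap contents = [12, 58, 71, 78]
pop() → 12: heap contents = [58, 71, 78]
pop() → 58: heap contents = [71, 78]

Answer: 23 42 30 12 58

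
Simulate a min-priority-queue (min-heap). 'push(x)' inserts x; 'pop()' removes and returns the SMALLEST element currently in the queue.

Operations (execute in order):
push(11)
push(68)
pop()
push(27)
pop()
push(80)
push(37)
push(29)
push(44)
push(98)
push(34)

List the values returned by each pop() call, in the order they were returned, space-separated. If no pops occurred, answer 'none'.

Answer: 11 27

Derivation:
push(11): heap contents = [11]
push(68): heap contents = [11, 68]
pop() → 11: heap contents = [68]
push(27): heap contents = [27, 68]
pop() → 27: heap contents = [68]
push(80): heap contents = [68, 80]
push(37): heap contents = [37, 68, 80]
push(29): heap contents = [29, 37, 68, 80]
push(44): heap contents = [29, 37, 44, 68, 80]
push(98): heap contents = [29, 37, 44, 68, 80, 98]
push(34): heap contents = [29, 34, 37, 44, 68, 80, 98]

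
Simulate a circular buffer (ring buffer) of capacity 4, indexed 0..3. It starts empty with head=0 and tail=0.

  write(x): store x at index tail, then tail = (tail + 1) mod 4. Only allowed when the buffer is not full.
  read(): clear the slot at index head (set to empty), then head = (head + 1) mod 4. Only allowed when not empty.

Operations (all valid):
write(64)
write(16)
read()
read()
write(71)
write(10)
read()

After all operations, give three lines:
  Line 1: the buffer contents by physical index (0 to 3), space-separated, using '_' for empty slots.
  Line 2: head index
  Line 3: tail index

write(64): buf=[64 _ _ _], head=0, tail=1, size=1
write(16): buf=[64 16 _ _], head=0, tail=2, size=2
read(): buf=[_ 16 _ _], head=1, tail=2, size=1
read(): buf=[_ _ _ _], head=2, tail=2, size=0
write(71): buf=[_ _ 71 _], head=2, tail=3, size=1
write(10): buf=[_ _ 71 10], head=2, tail=0, size=2
read(): buf=[_ _ _ 10], head=3, tail=0, size=1

Answer: _ _ _ 10
3
0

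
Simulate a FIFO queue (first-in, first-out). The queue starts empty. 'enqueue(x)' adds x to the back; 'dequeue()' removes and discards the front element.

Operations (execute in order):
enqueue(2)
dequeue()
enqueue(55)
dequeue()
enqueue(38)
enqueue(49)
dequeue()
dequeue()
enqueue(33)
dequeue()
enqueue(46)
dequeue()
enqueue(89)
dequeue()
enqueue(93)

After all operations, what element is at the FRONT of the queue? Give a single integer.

Answer: 93

Derivation:
enqueue(2): queue = [2]
dequeue(): queue = []
enqueue(55): queue = [55]
dequeue(): queue = []
enqueue(38): queue = [38]
enqueue(49): queue = [38, 49]
dequeue(): queue = [49]
dequeue(): queue = []
enqueue(33): queue = [33]
dequeue(): queue = []
enqueue(46): queue = [46]
dequeue(): queue = []
enqueue(89): queue = [89]
dequeue(): queue = []
enqueue(93): queue = [93]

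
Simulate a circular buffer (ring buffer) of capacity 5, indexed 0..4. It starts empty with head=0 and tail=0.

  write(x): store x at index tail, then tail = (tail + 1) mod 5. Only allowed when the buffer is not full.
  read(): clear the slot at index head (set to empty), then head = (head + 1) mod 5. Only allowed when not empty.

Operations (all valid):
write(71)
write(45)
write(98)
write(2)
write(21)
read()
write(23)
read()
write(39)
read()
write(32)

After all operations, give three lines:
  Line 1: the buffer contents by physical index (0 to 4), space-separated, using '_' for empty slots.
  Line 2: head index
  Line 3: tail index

Answer: 23 39 32 2 21
3
3

Derivation:
write(71): buf=[71 _ _ _ _], head=0, tail=1, size=1
write(45): buf=[71 45 _ _ _], head=0, tail=2, size=2
write(98): buf=[71 45 98 _ _], head=0, tail=3, size=3
write(2): buf=[71 45 98 2 _], head=0, tail=4, size=4
write(21): buf=[71 45 98 2 21], head=0, tail=0, size=5
read(): buf=[_ 45 98 2 21], head=1, tail=0, size=4
write(23): buf=[23 45 98 2 21], head=1, tail=1, size=5
read(): buf=[23 _ 98 2 21], head=2, tail=1, size=4
write(39): buf=[23 39 98 2 21], head=2, tail=2, size=5
read(): buf=[23 39 _ 2 21], head=3, tail=2, size=4
write(32): buf=[23 39 32 2 21], head=3, tail=3, size=5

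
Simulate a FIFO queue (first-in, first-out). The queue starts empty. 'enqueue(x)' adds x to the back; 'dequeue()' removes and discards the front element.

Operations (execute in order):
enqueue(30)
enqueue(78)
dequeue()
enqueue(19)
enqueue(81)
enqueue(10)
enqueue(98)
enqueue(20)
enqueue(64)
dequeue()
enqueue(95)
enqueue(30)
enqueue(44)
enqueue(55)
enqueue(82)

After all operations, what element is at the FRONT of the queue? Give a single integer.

enqueue(30): queue = [30]
enqueue(78): queue = [30, 78]
dequeue(): queue = [78]
enqueue(19): queue = [78, 19]
enqueue(81): queue = [78, 19, 81]
enqueue(10): queue = [78, 19, 81, 10]
enqueue(98): queue = [78, 19, 81, 10, 98]
enqueue(20): queue = [78, 19, 81, 10, 98, 20]
enqueue(64): queue = [78, 19, 81, 10, 98, 20, 64]
dequeue(): queue = [19, 81, 10, 98, 20, 64]
enqueue(95): queue = [19, 81, 10, 98, 20, 64, 95]
enqueue(30): queue = [19, 81, 10, 98, 20, 64, 95, 30]
enqueue(44): queue = [19, 81, 10, 98, 20, 64, 95, 30, 44]
enqueue(55): queue = [19, 81, 10, 98, 20, 64, 95, 30, 44, 55]
enqueue(82): queue = [19, 81, 10, 98, 20, 64, 95, 30, 44, 55, 82]

Answer: 19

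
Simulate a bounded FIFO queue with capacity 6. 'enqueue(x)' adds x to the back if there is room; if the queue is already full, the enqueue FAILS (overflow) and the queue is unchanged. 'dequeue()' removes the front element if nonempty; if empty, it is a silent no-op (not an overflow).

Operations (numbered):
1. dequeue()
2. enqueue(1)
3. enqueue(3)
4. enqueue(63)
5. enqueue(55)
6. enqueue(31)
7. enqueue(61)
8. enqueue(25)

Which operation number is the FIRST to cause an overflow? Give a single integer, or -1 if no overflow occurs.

1. dequeue(): empty, no-op, size=0
2. enqueue(1): size=1
3. enqueue(3): size=2
4. enqueue(63): size=3
5. enqueue(55): size=4
6. enqueue(31): size=5
7. enqueue(61): size=6
8. enqueue(25): size=6=cap → OVERFLOW (fail)

Answer: 8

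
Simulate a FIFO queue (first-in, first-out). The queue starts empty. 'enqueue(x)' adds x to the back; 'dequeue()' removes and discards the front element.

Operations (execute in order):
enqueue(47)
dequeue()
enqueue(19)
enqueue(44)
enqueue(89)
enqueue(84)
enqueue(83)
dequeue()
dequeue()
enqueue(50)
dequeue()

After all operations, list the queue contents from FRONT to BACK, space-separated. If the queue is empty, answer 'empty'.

Answer: 84 83 50

Derivation:
enqueue(47): [47]
dequeue(): []
enqueue(19): [19]
enqueue(44): [19, 44]
enqueue(89): [19, 44, 89]
enqueue(84): [19, 44, 89, 84]
enqueue(83): [19, 44, 89, 84, 83]
dequeue(): [44, 89, 84, 83]
dequeue(): [89, 84, 83]
enqueue(50): [89, 84, 83, 50]
dequeue(): [84, 83, 50]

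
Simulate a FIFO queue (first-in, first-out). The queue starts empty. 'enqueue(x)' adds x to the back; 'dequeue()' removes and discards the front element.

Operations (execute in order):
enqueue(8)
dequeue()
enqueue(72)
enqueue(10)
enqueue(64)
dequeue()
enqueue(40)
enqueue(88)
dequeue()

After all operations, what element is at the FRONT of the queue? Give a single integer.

Answer: 64

Derivation:
enqueue(8): queue = [8]
dequeue(): queue = []
enqueue(72): queue = [72]
enqueue(10): queue = [72, 10]
enqueue(64): queue = [72, 10, 64]
dequeue(): queue = [10, 64]
enqueue(40): queue = [10, 64, 40]
enqueue(88): queue = [10, 64, 40, 88]
dequeue(): queue = [64, 40, 88]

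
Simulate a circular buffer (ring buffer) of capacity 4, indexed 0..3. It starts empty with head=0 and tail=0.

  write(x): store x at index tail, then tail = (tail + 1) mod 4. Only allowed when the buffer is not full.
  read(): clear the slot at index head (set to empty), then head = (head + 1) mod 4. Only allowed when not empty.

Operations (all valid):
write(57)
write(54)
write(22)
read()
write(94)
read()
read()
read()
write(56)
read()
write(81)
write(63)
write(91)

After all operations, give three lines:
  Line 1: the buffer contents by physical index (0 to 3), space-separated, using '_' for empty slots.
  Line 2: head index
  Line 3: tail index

write(57): buf=[57 _ _ _], head=0, tail=1, size=1
write(54): buf=[57 54 _ _], head=0, tail=2, size=2
write(22): buf=[57 54 22 _], head=0, tail=3, size=3
read(): buf=[_ 54 22 _], head=1, tail=3, size=2
write(94): buf=[_ 54 22 94], head=1, tail=0, size=3
read(): buf=[_ _ 22 94], head=2, tail=0, size=2
read(): buf=[_ _ _ 94], head=3, tail=0, size=1
read(): buf=[_ _ _ _], head=0, tail=0, size=0
write(56): buf=[56 _ _ _], head=0, tail=1, size=1
read(): buf=[_ _ _ _], head=1, tail=1, size=0
write(81): buf=[_ 81 _ _], head=1, tail=2, size=1
write(63): buf=[_ 81 63 _], head=1, tail=3, size=2
write(91): buf=[_ 81 63 91], head=1, tail=0, size=3

Answer: _ 81 63 91
1
0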